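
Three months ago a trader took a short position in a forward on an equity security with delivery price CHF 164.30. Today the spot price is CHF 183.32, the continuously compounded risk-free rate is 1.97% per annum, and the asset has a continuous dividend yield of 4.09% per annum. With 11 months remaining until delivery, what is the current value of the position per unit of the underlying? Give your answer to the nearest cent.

-CHF 15.21

Current fair forward for the remaining 11 months: F = S·e^((r − q)·T), (r − q) = 0.0197 − 0.0409 = -0.0212
F = 183.32 · e^(-0.0212 × 11/12) = 183.32 × 0.980754 = 179.7918
Value of long forward = (F − K)·e^(−rT) = (179.7918 − 164.30) · e^(−0.0197·11/12)
= 15.4918 × 0.982104 = 15.21
Short position value = −(long value) = -CHF 15.21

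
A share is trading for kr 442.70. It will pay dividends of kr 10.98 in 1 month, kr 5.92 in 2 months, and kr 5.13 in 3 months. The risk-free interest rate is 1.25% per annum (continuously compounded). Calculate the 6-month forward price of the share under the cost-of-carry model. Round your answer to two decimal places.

PV(dividends) I = 10.98·e^(−0.0125·1/12) + 5.92·e^(−0.0125·2/12) + 5.13·e^(−0.0125·3/12)
I = 10.9686 + 5.9077 + 5.1140 = 21.9903
F = (S − I)·e^(rT) = (442.70 − 21.9903) · e^(0.0125·6/12)
= 420.7097 · e^0.006250 = 420.7097 × 1.006270 = kr 423.35

kr 423.35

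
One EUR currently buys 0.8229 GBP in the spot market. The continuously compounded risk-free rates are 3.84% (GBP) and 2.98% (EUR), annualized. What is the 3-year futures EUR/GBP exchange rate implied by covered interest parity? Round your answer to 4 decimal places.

0.8444

F = S·e^((r_GBP − r_EUR)T) = 0.8229 · e^((0.0384 − 0.0298) × 3)
= 0.8229 · e^0.025800 = 0.8229 × 1.026136
F = 0.8444 GBP per EUR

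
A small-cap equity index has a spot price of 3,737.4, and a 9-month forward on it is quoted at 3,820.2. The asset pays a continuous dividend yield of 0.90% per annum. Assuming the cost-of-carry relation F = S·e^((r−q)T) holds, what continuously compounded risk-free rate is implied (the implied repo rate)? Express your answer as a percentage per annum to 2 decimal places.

From F = S·e^((r−q)T): (r − q) = ln(F/S)/T
ln(3820.2/3737.4) = ln(1.022154) = 0.021912
(r − q) = 0.021912 / (9/12) = 0.029216
r = ln(F/S)/T + q = 0.029216 + 0.0090 = 0.038216
r = 3.82%

3.82%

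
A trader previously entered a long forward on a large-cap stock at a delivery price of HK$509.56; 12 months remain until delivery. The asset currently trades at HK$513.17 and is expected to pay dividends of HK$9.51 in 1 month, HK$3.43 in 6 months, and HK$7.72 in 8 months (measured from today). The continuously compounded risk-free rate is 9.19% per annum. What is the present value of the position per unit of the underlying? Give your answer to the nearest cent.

HK$28.38

PV(remaining dividends) I = 9.51·e^(−0.0919·1/12) + 3.43·e^(−0.0919·6/12) + 7.72·e^(−0.0919·8/12) = 19.9746
Current forward F = (S − I)·e^(rT) = (513.17 − 19.9746)·e^(0.0919·12/12) = 493.1954 × 1.096255 = 540.6679
Value (long) = (F − K)·e^(−rT) = (540.6679 − 509.56) × 0.912196 = 28.3765
Value = HK$28.38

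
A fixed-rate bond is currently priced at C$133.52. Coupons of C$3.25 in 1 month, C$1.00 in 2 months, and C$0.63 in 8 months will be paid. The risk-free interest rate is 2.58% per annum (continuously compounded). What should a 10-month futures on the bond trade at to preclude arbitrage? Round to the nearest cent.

PV(coupons) I = 3.25·e^(−0.0258·1/12) + 1.00·e^(−0.0258·2/12) + 0.63·e^(−0.0258·8/12)
I = 3.2430 + 0.9957 + 0.6193 = 4.8580
F = (S − I)·e^(rT) = (133.52 − 4.8580) · e^(0.0258·10/12)
= 128.6620 · e^0.021500 = 128.6620 × 1.021733 = C$131.46

C$131.46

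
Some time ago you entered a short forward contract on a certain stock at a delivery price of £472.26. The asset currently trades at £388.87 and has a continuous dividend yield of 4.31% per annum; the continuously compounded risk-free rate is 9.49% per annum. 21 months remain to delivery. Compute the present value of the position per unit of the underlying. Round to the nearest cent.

£39.38

Current fair forward for the remaining 21 months: F = S·e^((r − q)·T), (r − q) = 0.0949 − 0.0431 = 0.0518
F = 388.87 · e^(0.0518 × 21/12) = 388.87 × 1.094886 = 425.7683
Value of long forward = (F − K)·e^(−rT) = (425.7683 − 472.26) · e^(−0.0949·21/12)
= -46.4917 × 0.846983 = -39.38
Short position value = −(long value) = £39.38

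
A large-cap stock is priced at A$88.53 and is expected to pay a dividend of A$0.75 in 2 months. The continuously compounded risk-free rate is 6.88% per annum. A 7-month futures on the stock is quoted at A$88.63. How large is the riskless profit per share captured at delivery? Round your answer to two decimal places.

PV(dividends) I = 0.75·e^(−0.0688·2/12) = 0.7414
Fair futures F* = (S − I)·e^(rT) = (88.53 − 0.7414)·e^0.040133 = 87.7886 × 1.040949 = 91.3835
Market A$88.63 < fair 91.3835: forward underpriced → reverse cash-and-carry (short the stock, invest proceeds at r, pay the dividends, go long the forward).
Profit at T = |F_mkt − F*| = |88.63 − 91.3835| = A$2.75 per share

A$2.75 per share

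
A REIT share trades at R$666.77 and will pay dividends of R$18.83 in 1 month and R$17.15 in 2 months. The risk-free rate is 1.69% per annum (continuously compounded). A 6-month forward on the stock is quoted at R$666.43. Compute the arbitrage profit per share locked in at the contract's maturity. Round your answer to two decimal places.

R$30.21 per share

PV(dividends) I = 18.83·e^(−0.0169·1/12) + 17.15·e^(−0.0169·2/12) = 35.9053
Fair forward F* = (S − I)·e^(rT) = (666.77 − 35.9053)·e^0.008450 = 630.8647 × 1.008486 = 636.2182
Market R$666.43 > fair 636.2182: forward overpriced → cash-and-carry (borrow at r, buy the stock and collect the dividends, short the forward).
Profit at T = |F_mkt − F*| = |666.43 − 636.2182| = R$30.21 per share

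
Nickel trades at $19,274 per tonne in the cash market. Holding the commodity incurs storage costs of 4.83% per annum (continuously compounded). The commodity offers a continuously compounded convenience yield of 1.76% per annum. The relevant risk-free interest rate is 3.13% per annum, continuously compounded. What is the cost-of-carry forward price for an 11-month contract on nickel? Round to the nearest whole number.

Net carry = r + u − y = 0.0313 + 0.0483 − 0.0176 = 0.0620
F = S·e^((r+u−y)T) = 19274 · e^(0.0620 × 11/12) = 19274 · e^0.056833
= 19274 × 1.058479 = $20,401 per tonne

$20,401 per tonne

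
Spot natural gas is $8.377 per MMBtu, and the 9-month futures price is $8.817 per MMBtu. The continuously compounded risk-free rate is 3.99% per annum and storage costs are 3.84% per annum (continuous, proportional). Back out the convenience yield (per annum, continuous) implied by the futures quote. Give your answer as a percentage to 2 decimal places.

1.00%

F = S·e^((r+u−y)T) ⇒ (r+u−y) = ln(F/S)/T
ln(8.817/8.377) = 0.051192; /T ⇒ 0.068256
y = r + u − ln(F/S)/T = 0.0399 + 0.0384 − 0.068256 = 0.010044
y = 1.00%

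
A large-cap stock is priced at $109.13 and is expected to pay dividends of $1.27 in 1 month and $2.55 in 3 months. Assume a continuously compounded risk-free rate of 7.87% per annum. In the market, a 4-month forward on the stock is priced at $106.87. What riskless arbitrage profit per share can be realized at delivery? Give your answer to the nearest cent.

$1.30 per share

PV(dividends) I = 1.27·e^(−0.0787·1/12) + 2.55·e^(−0.0787·3/12) = 3.7620
Fair forward F* = (S − I)·e^(rT) = (109.13 − 3.7620)·e^0.026233 = 105.3680 × 1.026580 = 108.1687
Market $106.87 < fair 108.1687: forward underpriced → reverse cash-and-carry (short the stock, invest proceeds at r, pay the dividends, go long the forward).
Profit at T = |F_mkt − F*| = |106.87 − 108.1687| = $1.30 per share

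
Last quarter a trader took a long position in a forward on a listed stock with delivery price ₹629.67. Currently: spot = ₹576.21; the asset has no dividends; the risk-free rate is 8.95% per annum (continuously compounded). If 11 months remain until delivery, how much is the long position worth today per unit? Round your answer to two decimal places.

-₹3.86

Current fair forward for the remaining 11 months: F = S·e^(r·T), r = 0.0895
F = 576.21 · e^(0.0895 × 11/12) = 576.21 × 1.085501 = 625.4765
Value of long forward = (F − K)·e^(−rT) = (625.4765 − 629.67) · e^(−0.0895·11/12)
= -4.1935 × 0.921234 = -3.86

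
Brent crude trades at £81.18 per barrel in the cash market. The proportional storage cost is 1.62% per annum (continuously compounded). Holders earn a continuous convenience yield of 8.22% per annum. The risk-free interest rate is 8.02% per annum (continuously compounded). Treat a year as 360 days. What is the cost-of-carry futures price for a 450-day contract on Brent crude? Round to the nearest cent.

Net carry = r + u − y = 0.0802 + 0.0162 − 0.0822 = 0.0142
F = S·e^((r+u−y)T) = 81.18 · e^(0.0142 × 450/360) = 81.18 · e^0.017750
= 81.18 × 1.017908 = £82.63 per barrel

£82.63 per barrel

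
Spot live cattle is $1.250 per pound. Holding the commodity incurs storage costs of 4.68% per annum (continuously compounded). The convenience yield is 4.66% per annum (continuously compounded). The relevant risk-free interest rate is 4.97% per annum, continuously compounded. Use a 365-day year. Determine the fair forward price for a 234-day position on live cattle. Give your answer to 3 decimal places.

$1.291 per pound

Net carry = r + u − y = 0.0497 + 0.0468 − 0.0466 = 0.0499
F = S·e^((r+u−y)T) = 1.250 · e^(0.0499 × 234/365) = 1.250 · e^0.031991
= 1.250 × 1.032508 = $1.291 per pound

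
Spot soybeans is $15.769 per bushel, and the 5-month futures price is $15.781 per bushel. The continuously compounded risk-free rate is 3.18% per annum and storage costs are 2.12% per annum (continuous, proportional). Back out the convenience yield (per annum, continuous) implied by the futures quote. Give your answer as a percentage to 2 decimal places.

5.12%

F = S·e^((r+u−y)T) ⇒ (r+u−y) = ln(F/S)/T
ln(15.781/15.769) = 0.000761; /T ⇒ 0.001826
y = r + u − ln(F/S)/T = 0.0318 + 0.0212 − 0.001826 = 0.051174
y = 5.12%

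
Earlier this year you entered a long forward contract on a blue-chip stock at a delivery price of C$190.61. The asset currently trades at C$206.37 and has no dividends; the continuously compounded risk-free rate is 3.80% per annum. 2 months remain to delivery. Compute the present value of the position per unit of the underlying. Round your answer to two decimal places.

Current fair forward for the remaining 2 months: F = S·e^(r·T), r = 0.0380
F = 206.37 · e^(0.0380 × 2/12) = 206.37 × 1.006353 = 207.6811
Value of long forward = (F − K)·e^(−rT) = (207.6811 − 190.61) · e^(−0.0380·2/12)
= 17.0711 × 0.993687 = 16.96

C$16.96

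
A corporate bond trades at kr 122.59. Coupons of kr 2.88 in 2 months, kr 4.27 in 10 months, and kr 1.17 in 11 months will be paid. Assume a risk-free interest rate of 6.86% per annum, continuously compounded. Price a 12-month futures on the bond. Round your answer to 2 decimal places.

PV(coupons) I = 2.88·e^(−0.0686·2/12) + 4.27·e^(−0.0686·10/12) + 1.17·e^(−0.0686·11/12)
I = 2.8473 + 4.0327 + 1.0987 = 7.9787
F = (S − I)·e^(rT) = (122.59 − 7.9787) · e^(0.0686·12/12)
= 114.6113 · e^0.068600 = 114.6113 × 1.071008 = kr 122.75

kr 122.75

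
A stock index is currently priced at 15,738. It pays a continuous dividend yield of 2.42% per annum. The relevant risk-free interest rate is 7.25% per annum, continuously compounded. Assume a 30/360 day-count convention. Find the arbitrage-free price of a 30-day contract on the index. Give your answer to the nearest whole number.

F = S·e^((r − q)T) = 15738 · e^((0.0725 − 0.0242) × 30/360)
= 15738 · e^0.004025 = 15738 × 1.004033
F = 15,801

15,801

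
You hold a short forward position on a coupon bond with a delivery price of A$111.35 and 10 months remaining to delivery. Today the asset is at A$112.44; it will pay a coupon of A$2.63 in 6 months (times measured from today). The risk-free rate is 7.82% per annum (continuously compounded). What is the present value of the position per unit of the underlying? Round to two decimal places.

-A$5.59

PV(remaining coupons) I = 2.63·e^(−0.0782·6/12) = 2.5292
Current forward F = (S − I)·e^(rT) = (112.44 − 2.5292)·e^(0.0782·10/12) = 109.9108 × 1.067337 = 117.3119
Value (long) = (F − K)·e^(−rT) = (117.3119 − 111.35) × 0.936911 = 5.5858
Short position value = −(long value) = -A$5.59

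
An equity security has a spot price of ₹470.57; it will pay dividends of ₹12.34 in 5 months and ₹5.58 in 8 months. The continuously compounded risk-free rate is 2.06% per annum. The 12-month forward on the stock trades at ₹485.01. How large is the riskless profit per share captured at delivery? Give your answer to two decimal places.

PV(dividends) I = 12.34·e^(−0.0206·5/12) + 5.58·e^(−0.0206·8/12) = 17.7384
Fair forward F* = (S − I)·e^(rT) = (470.57 − 17.7384)·e^0.020600 = 452.8316 × 1.020814 = 462.2568
Market ₹485.01 > fair 462.2568: forward overpriced → cash-and-carry (borrow at r, buy the stock and collect the dividends, short the forward).
Profit at T = |F_mkt − F*| = |485.01 − 462.2568| = ₹22.75 per share

₹22.75 per share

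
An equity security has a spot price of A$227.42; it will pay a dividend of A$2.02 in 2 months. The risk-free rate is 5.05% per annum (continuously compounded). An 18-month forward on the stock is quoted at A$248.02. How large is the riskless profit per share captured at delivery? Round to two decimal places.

PV(dividends) I = 2.02·e^(−0.0505·2/12) = 2.0031
Fair forward F* = (S − I)·e^(rT) = (227.42 − 2.0031)·e^0.075750 = 225.4169 × 1.078693 = 243.1556
Market A$248.02 > fair 243.1556: forward overpriced → cash-and-carry (borrow at r, buy the stock and collect the dividends, short the forward).
Profit at T = |F_mkt − F*| = |248.02 − 243.1556| = A$4.86 per share

A$4.86 per share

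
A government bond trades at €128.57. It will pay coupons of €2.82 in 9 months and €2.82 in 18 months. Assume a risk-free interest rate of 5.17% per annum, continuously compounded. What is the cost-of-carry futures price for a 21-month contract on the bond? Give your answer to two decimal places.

PV(coupons) I = 2.82·e^(−0.0517·9/12) + 2.82·e^(−0.0517·18/12)
I = 2.7127 + 2.6096 = 5.3223
F = (S − I)·e^(rT) = (128.57 − 5.3223) · e^(0.0517·21/12)
= 123.2477 · e^0.090475 = 123.2477 × 1.094694 = €134.92

€134.92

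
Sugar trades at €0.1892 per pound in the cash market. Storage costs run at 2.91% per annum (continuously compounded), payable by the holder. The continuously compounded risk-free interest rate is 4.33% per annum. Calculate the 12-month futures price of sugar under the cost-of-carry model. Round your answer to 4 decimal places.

Net carry = r + u − y = 0.0433 + 0.0291 − 0.0000 = 0.0724
F = S·e^((r+u−y)T) = 0.1892 · e^(0.0724 × 12/12) = 0.1892 · e^0.072400
= 0.1892 × 1.075085 = €0.2034 per pound

€0.2034 per pound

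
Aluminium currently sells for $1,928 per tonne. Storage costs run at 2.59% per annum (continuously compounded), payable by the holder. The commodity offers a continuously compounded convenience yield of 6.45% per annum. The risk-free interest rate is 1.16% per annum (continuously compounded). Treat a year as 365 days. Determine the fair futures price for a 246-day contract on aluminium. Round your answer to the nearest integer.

$1,893 per tonne

Net carry = r + u − y = 0.0116 + 0.0259 − 0.0645 = -0.0270
F = S·e^((r+u−y)T) = 1928 · e^(-0.0270 × 246/365) = 1928 · e^-0.018197
= 1928 × 0.981968 = $1,893 per tonne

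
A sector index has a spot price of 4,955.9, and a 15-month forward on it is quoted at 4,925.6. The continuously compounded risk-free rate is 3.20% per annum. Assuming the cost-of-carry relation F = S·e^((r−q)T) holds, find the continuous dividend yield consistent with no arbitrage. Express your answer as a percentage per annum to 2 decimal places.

3.69%

From F = S·e^((r−q)T): (r − q) = ln(F/S)/T
ln(4925.6/4955.9) = ln(0.993886) = -0.006133
(r − q) = -0.006133 / (15/12) = -0.004906
q = r − ln(F/S)/T = 0.0320 + 0.004906 = 0.036906
q = 3.69%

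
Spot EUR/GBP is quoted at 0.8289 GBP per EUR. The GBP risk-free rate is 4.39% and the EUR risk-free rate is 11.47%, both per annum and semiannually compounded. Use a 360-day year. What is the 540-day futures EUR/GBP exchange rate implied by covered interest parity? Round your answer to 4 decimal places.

0.7484

By covered interest parity, F = S · (1+r_GBP/2)^(2T) / (1+r_EUR/2)^(2T)
= 0.8289 × 1.067306 / 1.182106 = 0.8289 × 0.902885
F = 0.7484 GBP per EUR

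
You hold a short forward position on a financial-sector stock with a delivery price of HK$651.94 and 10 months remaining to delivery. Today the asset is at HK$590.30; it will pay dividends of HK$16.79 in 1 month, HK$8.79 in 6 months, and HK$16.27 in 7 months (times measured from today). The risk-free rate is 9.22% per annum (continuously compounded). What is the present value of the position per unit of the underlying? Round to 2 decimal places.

HK$53.90

PV(remaining dividends) I = 16.79·e^(−0.0922·1/12) + 8.79·e^(−0.0922·6/12) + 16.27·e^(−0.0922·7/12) = 40.4735
Current forward F = (S − I)·e^(rT) = (590.30 − 40.4735)·e^(0.0922·10/12) = 549.8265 × 1.079862 = 593.7367
Value (long) = (F − K)·e^(−rT) = (593.7367 − 651.94) × 0.926044 = -53.8988
Short position value = −(long value) = HK$53.90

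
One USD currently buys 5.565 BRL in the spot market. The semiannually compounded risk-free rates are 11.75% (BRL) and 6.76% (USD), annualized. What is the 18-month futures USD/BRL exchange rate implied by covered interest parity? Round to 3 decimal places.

By covered interest parity, F = S · (1+r_BRL/2)^(2T) / (1+r_USD/2)^(2T)
= 5.565 × 1.186807 / 1.104866 = 5.565 × 1.074164
F = 5.978 BRL per USD

5.978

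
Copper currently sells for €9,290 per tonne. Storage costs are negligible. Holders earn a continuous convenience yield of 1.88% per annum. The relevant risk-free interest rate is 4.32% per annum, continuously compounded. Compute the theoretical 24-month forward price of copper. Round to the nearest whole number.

€9,755 per tonne

Net carry = r + u − y = 0.0432 + 0.0000 − 0.0188 = 0.0244
F = S·e^((r+u−y)T) = 9290 · e^(0.0244 × 24/12) = 9290 · e^0.048800
= 9290 × 1.050010 = €9,755 per tonne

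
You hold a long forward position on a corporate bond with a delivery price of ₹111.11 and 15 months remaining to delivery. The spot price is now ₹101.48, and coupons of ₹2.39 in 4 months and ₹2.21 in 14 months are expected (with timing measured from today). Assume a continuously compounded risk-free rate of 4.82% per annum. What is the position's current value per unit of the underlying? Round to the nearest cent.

-₹7.57

PV(remaining coupons) I = 2.39·e^(−0.0482·4/12) + 2.21·e^(−0.0482·14/12) = 4.4411
Current forward F = (S − I)·e^(rT) = (101.48 − 4.4411)·e^(0.0482·15/12) = 97.0389 × 1.062102 = 103.0652
Value (long) = (F − K)·e^(−rT) = (103.0652 − 111.11) × 0.941529 = -7.5744
Value = -₹7.57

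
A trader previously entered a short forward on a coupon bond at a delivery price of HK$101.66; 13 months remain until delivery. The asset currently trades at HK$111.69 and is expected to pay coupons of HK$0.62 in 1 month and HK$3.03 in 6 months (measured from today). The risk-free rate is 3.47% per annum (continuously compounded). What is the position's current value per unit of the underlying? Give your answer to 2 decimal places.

-HK$10.18

PV(remaining coupons) I = 0.62·e^(−0.0347·1/12) + 3.03·e^(−0.0347·6/12) = 3.5961
Current forward F = (S − I)·e^(rT) = (111.69 − 3.5961)·e^(0.0347·13/12) = 108.0939 × 1.038307 = 112.2347
Value (long) = (F − K)·e^(−rT) = (112.2347 − 101.66) × 0.963106 = 10.1846
Short position value = −(long value) = -HK$10.18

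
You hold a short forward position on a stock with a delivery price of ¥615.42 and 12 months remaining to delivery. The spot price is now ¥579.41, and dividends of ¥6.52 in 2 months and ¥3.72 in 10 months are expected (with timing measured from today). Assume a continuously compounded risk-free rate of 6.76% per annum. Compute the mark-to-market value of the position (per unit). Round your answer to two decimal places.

PV(remaining dividends) I = 6.52·e^(−0.0676·2/12) + 3.72·e^(−0.0676·10/12) = 9.9632
Current forward F = (S − I)·e^(rT) = (579.41 − 9.9632)·e^(0.0676·12/12) = 569.4468 × 1.069937 = 609.2722
Value (long) = (F − K)·e^(−rT) = (609.2722 − 615.42) × 0.934634 = -5.7459
Short position value = −(long value) = ¥5.75

¥5.75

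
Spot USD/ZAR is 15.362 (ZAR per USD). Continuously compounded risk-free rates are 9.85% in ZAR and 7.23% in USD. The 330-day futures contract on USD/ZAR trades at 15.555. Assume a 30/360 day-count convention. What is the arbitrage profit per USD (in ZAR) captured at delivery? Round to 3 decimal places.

0.180 per USD (in ZAR)

Fair futures: F* = S·e^(carry·T), with carry = (r_ZAR − r_USD) = 0.0985 − 0.0723 = 0.0262
F* = 15.362 · e^(0.0262 × 330/360) = 15.362 · e^0.024017 = 15.362 × 1.024308 = 15.7354
Market 15.555 < fair 15.7354: forward underpriced → reverse cash-and-carry (short spot, go long the forward).
At maturity, profit = |F_mkt − F*| = |15.555 − 15.7354| = 0.180 per USD (in ZAR)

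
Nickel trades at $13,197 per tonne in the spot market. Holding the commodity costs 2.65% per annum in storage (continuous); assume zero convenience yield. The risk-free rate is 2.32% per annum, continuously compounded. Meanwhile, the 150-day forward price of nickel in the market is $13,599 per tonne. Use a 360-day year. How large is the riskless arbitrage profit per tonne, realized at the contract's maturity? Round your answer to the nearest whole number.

$126 per tonne

Fair forward: F* = S·e^(carry·T), with carry = (r + u) = 0.0232 + 0.0265 = 0.0497
F* = 13197 · e^(0.0497 × 150/360) = 13197 · e^0.020708 = 13197 × 1.020924 = $13473.1340
Market $13599 > fair $13473.1340: forward overpriced → cash-and-carry (buy spot, short the forward).
At maturity, profit = |F_mkt − F*| = |13599 − 13473.1340| = $126 per tonne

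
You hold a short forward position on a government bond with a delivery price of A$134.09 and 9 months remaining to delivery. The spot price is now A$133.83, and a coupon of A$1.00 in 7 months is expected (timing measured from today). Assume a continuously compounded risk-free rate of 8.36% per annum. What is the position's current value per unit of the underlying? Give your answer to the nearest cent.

PV(remaining coupons) I = 1.00·e^(−0.0836·7/12) = 0.9524
Current forward F = (S − I)·e^(rT) = (133.83 − 0.9524)·e^(0.0836·9/12) = 132.8776 × 1.064707 = 141.4757
Value (long) = (F − K)·e^(−rT) = (141.4757 − 134.09) × 0.939225 = 6.9368
Short position value = −(long value) = -A$6.94

-A$6.94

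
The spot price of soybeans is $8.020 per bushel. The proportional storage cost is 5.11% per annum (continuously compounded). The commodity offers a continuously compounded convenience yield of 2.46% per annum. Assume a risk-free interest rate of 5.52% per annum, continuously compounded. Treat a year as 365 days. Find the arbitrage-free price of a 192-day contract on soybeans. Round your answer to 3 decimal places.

$8.372 per bushel

Net carry = r + u − y = 0.0552 + 0.0511 − 0.0246 = 0.0817
F = S·e^((r+u−y)T) = 8.020 · e^(0.0817 × 192/365) = 8.020 · e^0.042976
= 8.020 × 1.043913 = $8.372 per bushel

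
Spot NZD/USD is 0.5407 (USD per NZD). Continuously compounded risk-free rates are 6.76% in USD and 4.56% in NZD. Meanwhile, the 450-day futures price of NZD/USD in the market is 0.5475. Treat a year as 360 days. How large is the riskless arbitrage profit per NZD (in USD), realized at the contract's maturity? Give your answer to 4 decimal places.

Fair futures: F* = S·e^(carry·T), with carry = (r_USD − r_NZD) = 0.0676 − 0.0456 = 0.0220
F* = 0.5407 · e^(0.0220 × 450/360) = 0.5407 · e^0.027500 = 0.5407 × 1.027882 = 0.5558
Market 0.5475 < fair 0.5558: forward underpriced → reverse cash-and-carry (short spot, go long the forward).
At maturity, profit = |F_mkt − F*| = |0.5475 − 0.5558| = 0.0083 per NZD (in USD)

0.0083 per NZD (in USD)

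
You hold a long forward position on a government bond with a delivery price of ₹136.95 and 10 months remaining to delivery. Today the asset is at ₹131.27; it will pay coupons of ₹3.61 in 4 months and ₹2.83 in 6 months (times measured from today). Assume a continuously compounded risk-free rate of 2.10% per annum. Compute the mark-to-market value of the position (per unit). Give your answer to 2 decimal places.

-₹9.69

PV(remaining coupons) I = 3.61·e^(−0.0210·4/12) + 2.83·e^(−0.0210·6/12) = 6.3853
Current forward F = (S − I)·e^(rT) = (131.27 − 6.3853)·e^(0.0210·10/12) = 124.8847 × 1.017654 = 127.0894
Value (long) = (F − K)·e^(−rT) = (127.0894 − 136.95) × 0.982652 = -9.6895
Value = -₹9.69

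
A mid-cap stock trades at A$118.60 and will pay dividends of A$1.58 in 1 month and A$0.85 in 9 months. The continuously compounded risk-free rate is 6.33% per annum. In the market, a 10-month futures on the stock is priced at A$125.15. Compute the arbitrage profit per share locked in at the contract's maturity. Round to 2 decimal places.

PV(dividends) I = 1.58·e^(−0.0633·1/12) + 0.85·e^(−0.0633·9/12) = 2.3823
Fair futures F* = (S − I)·e^(rT) = (118.60 − 2.3823)·e^0.052750 = 116.2177 × 1.054166 = 122.5127
Market A$125.15 > fair 122.5127: forward overpriced → cash-and-carry (borrow at r, buy the stock and collect the dividends, short the forward).
Profit at T = |F_mkt − F*| = |125.15 − 122.5127| = A$2.64 per share

A$2.64 per share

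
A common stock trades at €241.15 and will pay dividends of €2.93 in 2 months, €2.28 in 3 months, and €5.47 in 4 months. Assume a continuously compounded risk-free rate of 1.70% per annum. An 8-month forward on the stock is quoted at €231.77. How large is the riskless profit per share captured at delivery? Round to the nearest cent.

PV(dividends) I = 2.93·e^(−0.0170·2/12) + 2.28·e^(−0.0170·3/12) + 5.47·e^(−0.0170·4/12) = 10.6311
Fair forward F* = (S − I)·e^(rT) = (241.15 − 10.6311)·e^0.011333 = 230.5189 × 1.011397 = 233.1461
Market €231.77 < fair 233.1461: forward underpriced → reverse cash-and-carry (short the stock, invest proceeds at r, pay the dividends, go long the forward).
Profit at T = |F_mkt − F*| = |231.77 − 233.1461| = €1.38 per share

€1.38 per share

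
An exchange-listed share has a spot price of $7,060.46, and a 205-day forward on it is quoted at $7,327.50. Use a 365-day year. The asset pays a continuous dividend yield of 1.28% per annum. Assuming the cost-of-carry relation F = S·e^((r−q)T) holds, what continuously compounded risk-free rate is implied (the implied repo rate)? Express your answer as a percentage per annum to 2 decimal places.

From F = S·e^((r−q)T): (r − q) = ln(F/S)/T
ln(7327.50/7060.46) = ln(1.037822) = 0.037124
(r − q) = 0.037124 / (205/365) = 0.066099
r = ln(F/S)/T + q = 0.066099 + 0.0128 = 0.078899
r = 7.89%

7.89%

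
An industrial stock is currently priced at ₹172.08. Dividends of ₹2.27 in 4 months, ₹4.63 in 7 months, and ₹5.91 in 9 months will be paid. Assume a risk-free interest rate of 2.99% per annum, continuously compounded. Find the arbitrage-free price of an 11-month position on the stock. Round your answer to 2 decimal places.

PV(dividends) I = 2.27·e^(−0.0299·4/12) + 4.63·e^(−0.0299·7/12) + 5.91·e^(−0.0299·9/12)
I = 2.2475 + 4.5499 + 5.7789 = 12.5763
F = (S − I)·e^(rT) = (172.08 − 12.5763) · e^(0.0299·11/12)
= 159.5037 · e^0.027408 = 159.5037 × 1.027787 = ₹163.94

₹163.94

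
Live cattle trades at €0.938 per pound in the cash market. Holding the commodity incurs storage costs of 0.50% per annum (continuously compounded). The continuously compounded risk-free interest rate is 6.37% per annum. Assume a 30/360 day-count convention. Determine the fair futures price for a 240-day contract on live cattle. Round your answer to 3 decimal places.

Net carry = r + u − y = 0.0637 + 0.0050 − 0.0000 = 0.0687
F = S·e^((r+u−y)T) = 0.938 · e^(0.0687 × 240/360) = 0.938 · e^0.045800
= 0.938 × 1.046865 = €0.982 per pound

€0.982 per pound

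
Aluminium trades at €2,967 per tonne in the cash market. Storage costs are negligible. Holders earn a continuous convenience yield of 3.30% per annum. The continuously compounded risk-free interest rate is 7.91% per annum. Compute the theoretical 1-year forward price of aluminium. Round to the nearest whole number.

Net carry = r + u − y = 0.0791 + 0.0000 − 0.0330 = 0.0461
F = S·e^((r+u−y)T) = 2967 · e^(0.0461 × 1) = 2967 · e^0.046100
= 2967 × 1.047179 = €3,107 per tonne

€3,107 per tonne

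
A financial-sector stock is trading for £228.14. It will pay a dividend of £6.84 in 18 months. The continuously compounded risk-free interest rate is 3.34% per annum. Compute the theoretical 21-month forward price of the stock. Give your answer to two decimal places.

£234.97

PV(dividends) I = 6.84·e^(−0.0334·18/12)
I = 6.5058
F = (S − I)·e^(rT) = (228.14 − 6.5058) · e^(0.0334·21/12)
= 221.6342 · e^0.058450 = 221.6342 × 1.060192 = £234.97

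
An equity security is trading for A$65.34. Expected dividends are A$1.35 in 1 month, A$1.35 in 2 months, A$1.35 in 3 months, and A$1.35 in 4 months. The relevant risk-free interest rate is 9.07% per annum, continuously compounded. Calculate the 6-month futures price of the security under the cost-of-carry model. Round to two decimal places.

A$62.83

PV(dividends) I = 1.35·e^(−0.0907·1/12) + 1.35·e^(−0.0907·2/12) + 1.35·e^(−0.0907·3/12) + 1.35·e^(−0.0907·4/12)
I = 1.3398 + 1.3297 + 1.3197 + 1.3098 = 5.2990
F = (S − I)·e^(rT) = (65.34 − 5.2990) · e^(0.0907·6/12)
= 60.0410 · e^0.045350 = 60.0410 × 1.046394 = A$62.83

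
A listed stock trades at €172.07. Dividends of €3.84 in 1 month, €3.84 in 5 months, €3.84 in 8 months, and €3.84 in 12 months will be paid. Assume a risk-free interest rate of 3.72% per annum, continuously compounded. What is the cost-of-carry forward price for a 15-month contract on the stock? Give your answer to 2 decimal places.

PV(dividends) I = 3.84·e^(−0.0372·1/12) + 3.84·e^(−0.0372·5/12) + 3.84·e^(−0.0372·8/12) + 3.84·e^(−0.0372·12/12)
I = 3.8281 + 3.7809 + 3.7459 + 3.6998 = 15.0547
F = (S − I)·e^(rT) = (172.07 − 15.0547) · e^(0.0372·15/12)
= 157.0153 · e^0.046500 = 157.0153 × 1.047598 = €164.49

€164.49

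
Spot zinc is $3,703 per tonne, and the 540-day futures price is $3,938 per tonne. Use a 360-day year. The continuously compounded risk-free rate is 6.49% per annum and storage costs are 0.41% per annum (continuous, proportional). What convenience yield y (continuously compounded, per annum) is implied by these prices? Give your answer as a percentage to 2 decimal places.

2.80%

F = S·e^((r+u−y)T) ⇒ (r+u−y) = ln(F/S)/T
ln(3938/3703) = 0.061530; /T ⇒ 0.041020
y = r + u − ln(F/S)/T = 0.0649 + 0.0041 − 0.041020 = 0.027980
y = 2.80%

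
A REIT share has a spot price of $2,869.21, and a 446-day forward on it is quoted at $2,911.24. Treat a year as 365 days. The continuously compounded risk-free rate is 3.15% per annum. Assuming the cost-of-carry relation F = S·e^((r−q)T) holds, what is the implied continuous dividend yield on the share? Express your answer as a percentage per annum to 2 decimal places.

From F = S·e^((r−q)T): (r − q) = ln(F/S)/T
ln(2911.24/2869.21) = ln(1.014649) = 0.014543
(r − q) = 0.014543 / (446/365) = 0.011902
q = r − ln(F/S)/T = 0.0315 − 0.011902 = 0.019598
q = 1.96%

1.96%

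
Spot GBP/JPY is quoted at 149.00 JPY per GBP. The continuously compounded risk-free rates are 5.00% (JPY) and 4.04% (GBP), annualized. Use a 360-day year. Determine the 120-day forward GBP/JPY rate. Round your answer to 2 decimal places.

149.48

F = S·e^((r_JPY − r_GBP)T) = 149.00 · e^((0.0500 − 0.0404) × 120/360)
= 149.00 · e^0.003200 = 149.00 × 1.003205
F = 149.48 JPY per GBP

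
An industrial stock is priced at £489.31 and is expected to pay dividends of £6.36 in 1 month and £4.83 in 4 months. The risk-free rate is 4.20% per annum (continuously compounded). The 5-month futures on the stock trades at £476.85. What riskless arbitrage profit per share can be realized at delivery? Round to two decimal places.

£9.80 per share

PV(dividends) I = 6.36·e^(−0.0420·1/12) + 4.83·e^(−0.0420·4/12) = 11.1006
Fair futures F* = (S − I)·e^(rT) = (489.31 − 11.1006)·e^0.017500 = 478.2094 × 1.017654 = 486.6517
Market £476.85 < fair 486.6517: forward underpriced → reverse cash-and-carry (short the stock, invest proceeds at r, pay the dividends, go long the forward).
Profit at T = |F_mkt − F*| = |476.85 − 486.6517| = £9.80 per share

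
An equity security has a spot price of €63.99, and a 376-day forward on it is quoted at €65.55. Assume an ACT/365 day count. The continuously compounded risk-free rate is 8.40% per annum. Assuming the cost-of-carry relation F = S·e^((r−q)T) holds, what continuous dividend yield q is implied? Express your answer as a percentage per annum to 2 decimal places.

6.06%

From F = S·e^((r−q)T): (r − q) = ln(F/S)/T
ln(65.55/63.99) = ln(1.024379) = 0.024087
(r − q) = 0.024087 / (376/365) = 0.023382
q = r − ln(F/S)/T = 0.0840 − 0.023382 = 0.060618
q = 6.06%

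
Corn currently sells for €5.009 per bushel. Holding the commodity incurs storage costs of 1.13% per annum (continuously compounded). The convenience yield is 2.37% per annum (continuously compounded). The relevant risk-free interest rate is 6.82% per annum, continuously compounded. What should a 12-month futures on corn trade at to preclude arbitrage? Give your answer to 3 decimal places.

€5.296 per bushel

Net carry = r + u − y = 0.0682 + 0.0113 − 0.0237 = 0.0558
F = S·e^((r+u−y)T) = 5.009 · e^(0.0558 × 12/12) = 5.009 · e^0.055800
= 5.009 × 1.057386 = €5.296 per bushel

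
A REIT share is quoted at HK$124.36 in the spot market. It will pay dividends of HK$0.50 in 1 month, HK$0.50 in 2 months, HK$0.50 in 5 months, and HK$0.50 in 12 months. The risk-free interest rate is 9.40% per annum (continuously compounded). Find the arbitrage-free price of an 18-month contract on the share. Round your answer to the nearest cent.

HK$140.98

PV(dividends) I = 0.50·e^(−0.0940·1/12) + 0.50·e^(−0.0940·2/12) + 0.50·e^(−0.0940·5/12) + 0.50·e^(−0.0940·12/12)
I = 0.4961 + 0.4922 + 0.4808 + 0.4551 = 1.9242
F = (S − I)·e^(rT) = (124.36 − 1.9242) · e^(0.0940·18/12)
= 122.4358 · e^0.141000 = 122.4358 × 1.151425 = HK$140.98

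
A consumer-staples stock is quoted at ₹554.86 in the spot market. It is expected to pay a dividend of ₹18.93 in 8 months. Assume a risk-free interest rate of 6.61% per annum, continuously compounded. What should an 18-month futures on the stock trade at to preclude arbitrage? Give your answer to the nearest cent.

₹592.69

PV(dividends) I = 18.93·e^(−0.0661·8/12)
I = 18.1139
F = (S − I)·e^(rT) = (554.86 − 18.1139) · e^(0.0661·18/12)
= 536.7461 · e^0.099150 = 536.7461 × 1.104232 = ₹592.69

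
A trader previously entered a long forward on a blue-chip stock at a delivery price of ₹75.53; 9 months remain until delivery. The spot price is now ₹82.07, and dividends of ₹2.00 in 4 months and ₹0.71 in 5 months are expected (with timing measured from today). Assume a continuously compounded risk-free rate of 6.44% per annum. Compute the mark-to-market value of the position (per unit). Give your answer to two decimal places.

₹7.45

PV(remaining dividends) I = 2.00·e^(−0.0644·4/12) + 0.71·e^(−0.0644·5/12) = 2.6487
Current forward F = (S − I)·e^(rT) = (82.07 − 2.6487)·e^(0.0644·9/12) = 79.4213 × 1.049485 = 83.3515
Value (long) = (F − K)·e^(−rT) = (83.3515 − 75.53) × 0.952848 = 7.4527
Value = ₹7.45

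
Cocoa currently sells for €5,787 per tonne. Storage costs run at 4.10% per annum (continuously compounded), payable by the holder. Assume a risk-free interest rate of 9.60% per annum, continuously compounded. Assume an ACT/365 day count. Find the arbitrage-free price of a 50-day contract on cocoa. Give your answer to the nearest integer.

Net carry = r + u − y = 0.0960 + 0.0410 − 0.0000 = 0.1370
F = S·e^((r+u−y)T) = 5787 · e^(0.1370 × 50/365) = 5787 · e^0.018767
= 5787 × 1.018944 = €5,897 per tonne

€5,897 per tonne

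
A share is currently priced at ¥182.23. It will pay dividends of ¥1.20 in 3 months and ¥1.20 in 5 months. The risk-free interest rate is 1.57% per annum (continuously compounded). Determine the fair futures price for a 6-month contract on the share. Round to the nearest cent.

¥181.26

PV(dividends) I = 1.20·e^(−0.0157·3/12) + 1.20·e^(−0.0157·5/12)
I = 1.1953 + 1.1922 = 2.3875
F = (S − I)·e^(rT) = (182.23 − 2.3875) · e^(0.0157·6/12)
= 179.8425 · e^0.007850 = 179.8425 × 1.007881 = ¥181.26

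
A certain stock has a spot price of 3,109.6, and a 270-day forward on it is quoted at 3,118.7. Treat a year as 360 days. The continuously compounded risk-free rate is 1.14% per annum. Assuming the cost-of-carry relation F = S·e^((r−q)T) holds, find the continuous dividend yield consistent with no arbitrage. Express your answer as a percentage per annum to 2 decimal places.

0.75%

From F = S·e^((r−q)T): (r − q) = ln(F/S)/T
ln(3118.7/3109.6) = ln(1.002926) = 0.002922
(r − q) = 0.002922 / (270/360) = 0.003896
q = r − ln(F/S)/T = 0.0114 − 0.003896 = 0.007504
q = 0.75%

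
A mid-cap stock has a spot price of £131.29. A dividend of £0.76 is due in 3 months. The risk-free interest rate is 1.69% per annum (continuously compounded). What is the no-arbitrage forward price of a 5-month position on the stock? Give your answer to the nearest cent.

£131.46

PV(dividends) I = 0.76·e^(−0.0169·3/12)
I = 0.7568
F = (S − I)·e^(rT) = (131.29 − 0.7568) · e^(0.0169·5/12)
= 130.5332 · e^0.007042 = 130.5332 × 1.007067 = £131.46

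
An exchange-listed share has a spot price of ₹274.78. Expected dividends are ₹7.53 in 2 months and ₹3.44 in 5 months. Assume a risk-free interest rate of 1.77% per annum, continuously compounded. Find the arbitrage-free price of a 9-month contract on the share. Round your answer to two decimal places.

PV(dividends) I = 7.53·e^(−0.0177·2/12) + 3.44·e^(−0.0177·5/12)
I = 7.5078 + 3.4147 = 10.9225
F = (S − I)·e^(rT) = (274.78 − 10.9225) · e^(0.0177·9/12)
= 263.8575 · e^0.013275 = 263.8575 × 1.013364 = ₹267.38

₹267.38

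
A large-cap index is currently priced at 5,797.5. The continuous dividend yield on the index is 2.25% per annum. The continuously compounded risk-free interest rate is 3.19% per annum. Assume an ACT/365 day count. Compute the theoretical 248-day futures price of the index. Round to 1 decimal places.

5,834.6

F = S·e^((r − q)T) = 5797.5 · e^((0.0319 − 0.0225) × 248/365)
= 5797.5 · e^0.006387 = 5797.5 × 1.006407
F = 5,834.6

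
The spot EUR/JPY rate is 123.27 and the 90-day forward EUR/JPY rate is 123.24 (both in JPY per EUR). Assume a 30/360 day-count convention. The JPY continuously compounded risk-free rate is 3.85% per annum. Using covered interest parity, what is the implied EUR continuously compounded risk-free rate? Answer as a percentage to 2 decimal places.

F = S·e^((r_JPY − r_EUR)T) ⇒ r_EUR = r_JPY − ln(F/S)/T
ln(123.24/123.27) = -0.000243; /(90/360) = -0.000972
r_EUR = 0.0385 + 0.000972 = 0.039472
r_EUR = 3.95%

3.95%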